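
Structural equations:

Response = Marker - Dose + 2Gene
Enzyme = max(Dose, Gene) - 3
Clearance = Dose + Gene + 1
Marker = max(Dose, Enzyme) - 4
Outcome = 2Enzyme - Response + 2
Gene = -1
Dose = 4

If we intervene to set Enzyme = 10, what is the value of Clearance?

4

The intervention breaks the incoming arrows to Enzyme: Enzyme = max(Dose, Gene) - 3 no longer applies, and Enzyme = 10.
No directed path runs from Enzyme to Clearance, so Clearance keeps its natural value.
Clearance = Dose + Gene + 1  [with Dose=4, Gene=-1]  = 4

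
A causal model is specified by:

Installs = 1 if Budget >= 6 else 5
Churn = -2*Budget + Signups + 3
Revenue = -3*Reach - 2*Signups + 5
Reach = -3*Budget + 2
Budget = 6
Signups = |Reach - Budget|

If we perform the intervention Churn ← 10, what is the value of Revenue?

9

The intervention breaks the incoming arrows to Churn: Churn = -2*Budget + Signups + 3 no longer applies, and Churn = 10.
Since Revenue is not a descendant of the intervened variable, it is unaffected.
Reach = -3*Budget + 2  [with Budget=6]  = -16
Signups = |Reach - Budget|  [with Reach=-16, Budget=6]  = 22
Revenue = -3*Reach - 2*Signups + 5  [with Reach=-16, Signups=22]  = 9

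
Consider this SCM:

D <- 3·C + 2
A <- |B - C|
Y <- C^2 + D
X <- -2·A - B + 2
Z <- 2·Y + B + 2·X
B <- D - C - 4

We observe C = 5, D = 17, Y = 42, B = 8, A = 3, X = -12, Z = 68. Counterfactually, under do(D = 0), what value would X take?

Under do(D=0), the mechanism D <- 3·C + 2 is discarded; D is fixed at 0.
B = D - C - 4  [with D=0, C=5]  = -9
A = |B - C|  [with B=-9, C=5]  = 14
X = -2·A - B + 2  [with A=14, B=-9]  = -17

-17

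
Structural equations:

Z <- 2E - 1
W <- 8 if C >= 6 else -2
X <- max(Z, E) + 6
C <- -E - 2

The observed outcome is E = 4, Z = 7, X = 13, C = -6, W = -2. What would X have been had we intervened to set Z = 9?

The intervention breaks the incoming arrows to Z: Z <- 2E - 1 no longer applies, and Z = 9.
X = max(Z, E) + 6  [with Z=9, E=4]  = 15

15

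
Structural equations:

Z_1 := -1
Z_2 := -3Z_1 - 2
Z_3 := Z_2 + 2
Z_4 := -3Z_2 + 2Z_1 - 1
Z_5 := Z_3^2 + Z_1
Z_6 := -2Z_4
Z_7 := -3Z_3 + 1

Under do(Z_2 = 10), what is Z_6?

66

Under do(Z_2=10), the mechanism Z_2 := -3Z_1 - 2 is discarded; Z_2 is fixed at 10.
Z_4 = -3Z_2 + 2Z_1 - 1  [with Z_2=10, Z_1=-1]  = -33
Z_6 = -2Z_4  [with Z_4=-33]  = 66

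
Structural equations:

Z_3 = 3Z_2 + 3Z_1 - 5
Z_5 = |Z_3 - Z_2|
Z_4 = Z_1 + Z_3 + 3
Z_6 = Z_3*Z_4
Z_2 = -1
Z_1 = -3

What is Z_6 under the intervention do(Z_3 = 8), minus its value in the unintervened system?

The intervention breaks the incoming arrows to Z_3: Z_3 = 3Z_2 + 3Z_1 - 5 no longer applies, and Z_3 = 8.
Z_4 = Z_1 + Z_3 + 3  [with Z_1=-3, Z_3=8]  = 8
Z_6 = Z_3*Z_4  [with Z_3=8, Z_4=8]  = 64
Without intervention: Z_3 = 3Z_2 + 3Z_1 - 5  [with Z_2=-1, Z_1=-3]  = -17; Z_4 = Z_1 + Z_3 + 3  [with Z_1=-3, Z_3=-17]  = -17; Z_6 = Z_3*Z_4  [with Z_3=-17, Z_4=-17]  = 289.
Change = 64 − 289 = -225.

-225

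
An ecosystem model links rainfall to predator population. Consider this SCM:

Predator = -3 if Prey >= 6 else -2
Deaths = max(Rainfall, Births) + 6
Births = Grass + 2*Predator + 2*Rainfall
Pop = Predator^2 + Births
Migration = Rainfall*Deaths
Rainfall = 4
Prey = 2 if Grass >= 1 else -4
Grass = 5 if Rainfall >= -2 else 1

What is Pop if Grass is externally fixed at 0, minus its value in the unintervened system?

-5

do(Grass=0) replaces the equation Grass = 5 if Rainfall >= -2 else 1 with the constant Grass = 0.
Prey = 2 if Grass >= 1 else -4  [with Grass=0]  = -4
Predator = -3 if Prey >= 6 else -2  [with Prey=-4]  = -2
Births = Grass + 2*Predator + 2*Rainfall  [with Grass=0, Predator=-2, Rainfall=4]  = 4
Pop = Predator^2 + Births  [with Predator=-2, Births=4]  = 8
Without intervention: Grass = 5 if Rainfall >= -2 else 1  [with Rainfall=4]  = 5; Prey = 2 if Grass >= 1 else -4  [with Grass=5]  = 2; Predator = -3 if Prey >= 6 else -2  [with Prey=2]  = -2; Births = Grass + 2*Predator + 2*Rainfall  [with Grass=5, Predator=-2, Rainfall=4]  = 9; Pop = Predator^2 + Births  [with Predator=-2, Births=9]  = 13.
Change = 8 − 13 = -5.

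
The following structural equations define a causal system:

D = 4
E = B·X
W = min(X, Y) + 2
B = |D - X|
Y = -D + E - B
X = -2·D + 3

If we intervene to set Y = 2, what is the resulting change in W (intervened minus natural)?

The intervention breaks the incoming arrows to Y: Y = -D + E - B no longer applies, and Y = 2.
X = -2·D + 3  [with D=4]  = -5
W = min(X, Y) + 2  [with X=-5, Y=2]  = -3
Without intervention: X = -2·D + 3  [with D=4]  = -5; B = |D - X|  [with D=4, X=-5]  = 9; E = B·X  [with B=9, X=-5]  = -45; Y = -D + E - B  [with D=4, E=-45, B=9]  = -58; W = min(X, Y) + 2  [with X=-5, Y=-58]  = -56.
Change = -3 − (-56) = 53.

53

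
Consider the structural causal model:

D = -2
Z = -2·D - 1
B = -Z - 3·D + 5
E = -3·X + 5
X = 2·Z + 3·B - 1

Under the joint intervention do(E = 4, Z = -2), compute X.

Setting E = 4, Z = -2 by intervention discards those variables' equations.
B = -Z - 3·D + 5  [with Z=-2, D=-2]  = 13
X = 2·Z + 3·B - 1  [with Z=-2, B=13]  = 34

34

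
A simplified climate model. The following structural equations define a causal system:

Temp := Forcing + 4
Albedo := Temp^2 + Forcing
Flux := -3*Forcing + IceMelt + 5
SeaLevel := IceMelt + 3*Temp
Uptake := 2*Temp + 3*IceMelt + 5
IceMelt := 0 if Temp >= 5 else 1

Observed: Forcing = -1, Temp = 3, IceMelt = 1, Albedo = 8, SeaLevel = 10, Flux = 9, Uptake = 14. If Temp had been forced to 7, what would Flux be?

Under do(Temp=7), the mechanism Temp := Forcing + 4 is discarded; Temp is fixed at 7.
IceMelt = 0 if Temp >= 5 else 1  [with Temp=7]  = 0
Flux = -3*Forcing + IceMelt + 5  [with Forcing=-1, IceMelt=0]  = 8

8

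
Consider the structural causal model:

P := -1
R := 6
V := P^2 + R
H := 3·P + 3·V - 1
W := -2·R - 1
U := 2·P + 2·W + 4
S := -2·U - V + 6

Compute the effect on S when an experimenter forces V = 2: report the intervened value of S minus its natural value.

The intervention breaks the incoming arrows to V: V := P^2 + R no longer applies, and V = 2.
W = -2·R - 1  [with R=6]  = -13
U = 2·P + 2·W + 4  [with P=-1, W=-13]  = -24
S = -2·U - V + 6  [with U=-24, V=2]  = 52
Without intervention: V = P^2 + R  [with P=-1, R=6]  = 7; W = -2·R - 1  [with R=6]  = -13; U = 2·P + 2·W + 4  [with P=-1, W=-13]  = -24; S = -2·U - V + 6  [with U=-24, V=7]  = 47.
Change = 52 − 47 = 5.

5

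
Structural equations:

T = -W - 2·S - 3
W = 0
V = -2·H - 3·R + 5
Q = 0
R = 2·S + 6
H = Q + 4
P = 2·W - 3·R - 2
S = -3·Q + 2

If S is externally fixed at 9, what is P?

The intervention breaks the incoming arrows to S: S = -3·Q + 2 no longer applies, and S = 9.
R = 2·S + 6  [with S=9]  = 24
P = 2·W - 3·R - 2  [with W=0, R=24]  = -74

-74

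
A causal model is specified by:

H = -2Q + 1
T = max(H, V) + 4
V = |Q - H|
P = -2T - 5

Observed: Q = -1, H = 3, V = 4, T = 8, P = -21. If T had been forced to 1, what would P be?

Intervening sets T = 1 and removes its equation (T = max(H, V) + 4).
P = -2T - 5  [with T=1]  = -7

-7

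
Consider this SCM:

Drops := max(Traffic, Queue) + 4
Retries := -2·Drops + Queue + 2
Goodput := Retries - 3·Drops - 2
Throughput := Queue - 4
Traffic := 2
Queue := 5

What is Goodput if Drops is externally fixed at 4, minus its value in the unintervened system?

25

The intervention breaks the incoming arrows to Drops: Drops := max(Traffic, Queue) + 4 no longer applies, and Drops = 4.
Retries = -2·Drops + Queue + 2  [with Drops=4, Queue=5]  = -1
Goodput = Retries - 3·Drops - 2  [with Retries=-1, Drops=4]  = -15
Without intervention: Drops = max(Traffic, Queue) + 4  [with Traffic=2, Queue=5]  = 9; Retries = -2·Drops + Queue + 2  [with Drops=9, Queue=5]  = -11; Goodput = Retries - 3·Drops - 2  [with Retries=-11, Drops=9]  = -40.
Change = -15 − (-40) = 25.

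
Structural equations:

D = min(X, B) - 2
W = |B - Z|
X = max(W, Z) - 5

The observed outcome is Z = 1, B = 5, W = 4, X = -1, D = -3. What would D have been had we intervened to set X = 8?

3

Intervening sets X = 8 and removes its equation (X = max(W, Z) - 5).
D = min(X, B) - 2  [with X=8, B=5]  = 3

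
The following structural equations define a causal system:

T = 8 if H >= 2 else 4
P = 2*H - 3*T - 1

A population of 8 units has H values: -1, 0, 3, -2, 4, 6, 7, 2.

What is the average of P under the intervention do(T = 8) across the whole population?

The intervention sets T=8 in all 8 units regardless of H. Recomputing P per unit gives -27, -25, -19, -29, -17, -13, -11, -21; average -20.25.

-20.25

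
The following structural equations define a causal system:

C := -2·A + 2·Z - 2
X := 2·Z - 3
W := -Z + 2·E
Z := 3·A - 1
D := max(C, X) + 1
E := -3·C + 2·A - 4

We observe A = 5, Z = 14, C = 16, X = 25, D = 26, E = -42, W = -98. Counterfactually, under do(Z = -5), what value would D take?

-12

do(Z=-5) replaces the equation Z := 3·A - 1 with the constant Z = -5.
C = -2·A + 2·Z - 2  [with A=5, Z=-5]  = -22
X = 2·Z - 3  [with Z=-5]  = -13
D = max(C, X) + 1  [with C=-22, X=-13]  = -12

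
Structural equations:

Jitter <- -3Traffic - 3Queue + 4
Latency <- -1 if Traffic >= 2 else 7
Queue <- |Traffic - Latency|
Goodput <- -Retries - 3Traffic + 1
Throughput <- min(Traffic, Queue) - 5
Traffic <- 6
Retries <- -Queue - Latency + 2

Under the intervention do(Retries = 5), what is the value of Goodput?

-22

The intervention breaks the incoming arrows to Retries: Retries <- -Queue - Latency + 2 no longer applies, and Retries = 5.
Goodput = -Retries - 3Traffic + 1  [with Retries=5, Traffic=6]  = -22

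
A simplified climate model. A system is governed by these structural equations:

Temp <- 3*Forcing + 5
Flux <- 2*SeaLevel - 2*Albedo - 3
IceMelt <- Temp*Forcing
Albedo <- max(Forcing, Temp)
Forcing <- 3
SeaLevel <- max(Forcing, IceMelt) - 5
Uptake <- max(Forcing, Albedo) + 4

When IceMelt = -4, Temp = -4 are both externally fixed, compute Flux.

Setting IceMelt = -4, Temp = -4 by intervention discards those variables' equations.
Albedo = max(Forcing, Temp)  [with Forcing=3, Temp=-4]  = 3
SeaLevel = max(Forcing, IceMelt) - 5  [with Forcing=3, IceMelt=-4]  = -2
Flux = 2*SeaLevel - 2*Albedo - 3  [with SeaLevel=-2, Albedo=3]  = -13

-13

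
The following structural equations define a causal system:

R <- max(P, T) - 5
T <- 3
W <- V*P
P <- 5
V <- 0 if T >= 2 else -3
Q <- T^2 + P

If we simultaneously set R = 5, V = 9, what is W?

45

Setting R = 5, V = 9 by intervention discards those variables' equations.
W = V*P  [with V=9, P=5]  = 45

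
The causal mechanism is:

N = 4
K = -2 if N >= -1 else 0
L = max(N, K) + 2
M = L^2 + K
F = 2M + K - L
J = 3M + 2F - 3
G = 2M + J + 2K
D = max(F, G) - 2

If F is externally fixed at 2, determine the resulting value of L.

6

do(F=2) replaces the equation F = 2M + K - L with the constant F = 2.
L is not downstream of the intervention, so its value is determined by the original equations.
K = -2 if N >= -1 else 0  [with N=4]  = -2
L = max(N, K) + 2  [with N=4, K=-2]  = 6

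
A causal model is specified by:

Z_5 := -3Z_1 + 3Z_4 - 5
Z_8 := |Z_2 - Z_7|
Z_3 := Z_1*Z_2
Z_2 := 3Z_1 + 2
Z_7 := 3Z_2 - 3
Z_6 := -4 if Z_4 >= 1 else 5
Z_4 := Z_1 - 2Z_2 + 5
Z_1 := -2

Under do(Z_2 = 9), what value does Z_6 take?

Under do(Z_2=9), the mechanism Z_2 := 3Z_1 + 2 is discarded; Z_2 is fixed at 9.
Z_4 = Z_1 - 2Z_2 + 5  [with Z_1=-2, Z_2=9]  = -15
Z_6 = -4 if Z_4 >= 1 else 5  [with Z_4=-15]  = 5

5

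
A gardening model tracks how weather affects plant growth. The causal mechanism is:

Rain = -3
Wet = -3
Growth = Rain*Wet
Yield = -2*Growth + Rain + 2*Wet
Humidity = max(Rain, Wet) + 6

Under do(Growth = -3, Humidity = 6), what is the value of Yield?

Setting Growth = -3, Humidity = 6 by intervention discards those variables' equations.
Yield = -2*Growth + Rain + 2*Wet  [with Growth=-3, Rain=-3, Wet=-3]  = -3

-3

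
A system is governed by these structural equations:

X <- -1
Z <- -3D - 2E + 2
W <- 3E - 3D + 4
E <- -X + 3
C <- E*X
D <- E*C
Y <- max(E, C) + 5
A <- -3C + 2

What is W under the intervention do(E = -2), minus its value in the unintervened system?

Under do(E=-2), the mechanism E <- -X + 3 is discarded; E is fixed at -2.
C = E*X  [with E=-2, X=-1]  = 2
D = E*C  [with E=-2, C=2]  = -4
W = 3E - 3D + 4  [with E=-2, D=-4]  = 10
Without intervention: E = -X + 3  [with X=-1]  = 4; C = E*X  [with E=4, X=-1]  = -4; D = E*C  [with E=4, C=-4]  = -16; W = 3E - 3D + 4  [with E=4, D=-16]  = 64.
Change = 10 − 64 = -54.

-54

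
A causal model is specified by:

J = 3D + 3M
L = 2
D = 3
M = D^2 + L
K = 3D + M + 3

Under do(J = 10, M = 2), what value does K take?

Under do(J = 10, M = 2), each intervened variable's structural equation is replaced by its fixed value.
K = 3D + M + 3  [with D=3, M=2]  = 14

14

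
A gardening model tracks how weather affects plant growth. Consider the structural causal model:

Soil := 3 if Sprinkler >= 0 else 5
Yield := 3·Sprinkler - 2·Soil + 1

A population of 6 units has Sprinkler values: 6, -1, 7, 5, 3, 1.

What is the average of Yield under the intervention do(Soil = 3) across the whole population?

5.5

Under do(Soil=3), Soil's equation is replaced by Soil=3 for every unit. Per-unit Yield: 13, -8, 16, 10, 4, -2. Mean = 5.5.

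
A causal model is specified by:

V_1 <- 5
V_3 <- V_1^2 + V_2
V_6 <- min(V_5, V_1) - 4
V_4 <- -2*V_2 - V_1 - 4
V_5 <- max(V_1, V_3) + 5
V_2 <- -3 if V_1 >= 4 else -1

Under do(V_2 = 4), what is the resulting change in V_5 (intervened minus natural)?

do(V_2=4) replaces the equation V_2 <- -3 if V_1 >= 4 else -1 with the constant V_2 = 4.
V_3 = V_1^2 + V_2  [with V_1=5, V_2=4]  = 29
V_5 = max(V_1, V_3) + 5  [with V_1=5, V_3=29]  = 34
Without intervention: V_2 = -3 if V_1 >= 4 else -1  [with V_1=5]  = -3; V_3 = V_1^2 + V_2  [with V_1=5, V_2=-3]  = 22; V_5 = max(V_1, V_3) + 5  [with V_1=5, V_3=22]  = 27.
Change = 34 − 27 = 7.

7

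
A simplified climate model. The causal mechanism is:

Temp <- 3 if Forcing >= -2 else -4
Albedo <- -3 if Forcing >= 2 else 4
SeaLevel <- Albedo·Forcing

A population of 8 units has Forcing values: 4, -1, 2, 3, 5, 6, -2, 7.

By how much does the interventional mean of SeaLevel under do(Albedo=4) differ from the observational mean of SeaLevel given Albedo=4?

Under do(Albedo=4), Albedo's equation is replaced by Albedo=4 for every unit. Per-unit SeaLevel: 16, -4, 8, 12, 20, 24, -8, 28. Mean = 12.
Conditioning on Albedo=4 selects the 2 unit(s) with Forcing ∈ {-1, -2}. Their SeaLevel values: -4, -8. Mean = -6.
Difference = 12 − (-6) = 18.

18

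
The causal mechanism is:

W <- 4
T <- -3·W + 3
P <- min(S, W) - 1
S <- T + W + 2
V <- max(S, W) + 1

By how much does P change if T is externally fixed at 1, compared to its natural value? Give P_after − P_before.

do(T=1) replaces the equation T <- -3·W + 3 with the constant T = 1.
S = T + W + 2  [with T=1, W=4]  = 7
P = min(S, W) - 1  [with S=7, W=4]  = 3
Without intervention: T = -3·W + 3  [with W=4]  = -9; S = T + W + 2  [with T=-9, W=4]  = -3; P = min(S, W) - 1  [with S=-3, W=4]  = -4.
Change = 3 − (-4) = 7.

7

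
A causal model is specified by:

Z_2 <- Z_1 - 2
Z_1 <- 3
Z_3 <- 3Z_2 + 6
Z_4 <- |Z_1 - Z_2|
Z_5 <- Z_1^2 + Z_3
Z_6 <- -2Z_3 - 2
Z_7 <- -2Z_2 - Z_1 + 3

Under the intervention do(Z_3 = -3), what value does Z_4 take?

2

The intervention breaks the incoming arrows to Z_3: Z_3 <- 3Z_2 + 6 no longer applies, and Z_3 = -3.
Z_4 is not downstream of the intervention, so its value is determined by the original equations.
Z_2 = Z_1 - 2  [with Z_1=3]  = 1
Z_4 = |Z_1 - Z_2|  [with Z_1=3, Z_2=1]  = 2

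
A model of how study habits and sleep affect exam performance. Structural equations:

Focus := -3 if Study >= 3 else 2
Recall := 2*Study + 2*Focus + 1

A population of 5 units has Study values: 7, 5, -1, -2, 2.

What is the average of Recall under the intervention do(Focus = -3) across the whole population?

-0.6

Every unit gets Focus=-3 under the intervention. Recall values become 9, 5, -7, -9, -1; E[Recall|do(Focus=-3)] = -0.6.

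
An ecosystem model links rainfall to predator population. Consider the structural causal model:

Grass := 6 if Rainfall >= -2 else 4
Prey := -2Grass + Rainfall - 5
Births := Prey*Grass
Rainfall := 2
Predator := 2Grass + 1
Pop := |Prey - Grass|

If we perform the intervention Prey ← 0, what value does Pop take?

The intervention breaks the incoming arrows to Prey: Prey := -2Grass + Rainfall - 5 no longer applies, and Prey = 0.
Grass = 6 if Rainfall >= -2 else 4  [with Rainfall=2]  = 6
Pop = |Prey - Grass|  [with Prey=0, Grass=6]  = 6

6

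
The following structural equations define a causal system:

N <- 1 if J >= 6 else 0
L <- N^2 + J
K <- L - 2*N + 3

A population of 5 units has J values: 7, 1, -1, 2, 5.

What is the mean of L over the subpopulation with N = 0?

1.75

Observing N=0 restricts to units where N's equation naturally yields 0: J ∈ {1, -1, 2, 5}. In that subpopulation L = 1, -1, 2, 5, mean 1.75.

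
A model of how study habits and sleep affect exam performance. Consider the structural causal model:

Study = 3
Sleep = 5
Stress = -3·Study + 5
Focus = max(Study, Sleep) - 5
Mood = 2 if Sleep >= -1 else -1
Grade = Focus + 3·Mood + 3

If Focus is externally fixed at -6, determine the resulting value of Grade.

3

Under do(Focus=-6), the mechanism Focus = max(Study, Sleep) - 5 is discarded; Focus is fixed at -6.
Mood = 2 if Sleep >= -1 else -1  [with Sleep=5]  = 2
Grade = Focus + 3·Mood + 3  [with Focus=-6, Mood=2]  = 3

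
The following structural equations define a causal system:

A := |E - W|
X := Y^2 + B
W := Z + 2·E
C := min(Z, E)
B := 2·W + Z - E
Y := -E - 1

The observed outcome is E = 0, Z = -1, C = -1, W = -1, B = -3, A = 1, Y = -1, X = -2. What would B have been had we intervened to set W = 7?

13

Intervening sets W = 7 and removes its equation (W := Z + 2·E).
B = 2·W + Z - E  [with W=7, Z=-1, E=0]  = 13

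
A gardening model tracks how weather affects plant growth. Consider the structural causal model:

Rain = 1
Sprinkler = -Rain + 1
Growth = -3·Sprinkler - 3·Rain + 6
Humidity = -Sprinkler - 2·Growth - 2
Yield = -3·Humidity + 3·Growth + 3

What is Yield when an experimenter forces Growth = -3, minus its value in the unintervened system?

do(Growth=-3) replaces the equation Growth = -3·Sprinkler - 3·Rain + 6 with the constant Growth = -3.
Sprinkler = -Rain + 1  [with Rain=1]  = 0
Humidity = -Sprinkler - 2·Growth - 2  [with Sprinkler=0, Growth=-3]  = 4
Yield = -3·Humidity + 3·Growth + 3  [with Humidity=4, Growth=-3]  = -18
Without intervention: Sprinkler = -Rain + 1  [with Rain=1]  = 0; Growth = -3·Sprinkler - 3·Rain + 6  [with Sprinkler=0, Rain=1]  = 3; Humidity = -Sprinkler - 2·Growth - 2  [with Sprinkler=0, Growth=3]  = -8; Yield = -3·Humidity + 3·Growth + 3  [with Humidity=-8, Growth=3]  = 36.
Change = -18 − 36 = -54.

-54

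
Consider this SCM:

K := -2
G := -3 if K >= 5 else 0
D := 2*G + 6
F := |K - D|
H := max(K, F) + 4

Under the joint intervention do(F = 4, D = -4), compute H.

8

The joint intervention fixes F = 4, D = -4, removing each variable's own equation.
H = max(K, F) + 4  [with K=-2, F=4]  = 8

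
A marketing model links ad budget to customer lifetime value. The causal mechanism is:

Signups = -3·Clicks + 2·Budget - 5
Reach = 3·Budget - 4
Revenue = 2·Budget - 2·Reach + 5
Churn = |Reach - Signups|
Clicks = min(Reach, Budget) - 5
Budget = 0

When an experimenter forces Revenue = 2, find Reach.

-4

do(Revenue=2) replaces the equation Revenue = 2·Budget - 2·Reach + 5 with the constant Revenue = 2.
Reach is not downstream of the intervention, so its value is determined by the original equations.
Reach = 3·Budget - 4  [with Budget=0]  = -4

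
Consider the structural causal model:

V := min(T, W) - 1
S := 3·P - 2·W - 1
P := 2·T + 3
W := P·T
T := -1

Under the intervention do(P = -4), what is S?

do(P=-4) replaces the equation P := 2·T + 3 with the constant P = -4.
W = P·T  [with P=-4, T=-1]  = 4
S = 3·P - 2·W - 1  [with P=-4, W=4]  = -21

-21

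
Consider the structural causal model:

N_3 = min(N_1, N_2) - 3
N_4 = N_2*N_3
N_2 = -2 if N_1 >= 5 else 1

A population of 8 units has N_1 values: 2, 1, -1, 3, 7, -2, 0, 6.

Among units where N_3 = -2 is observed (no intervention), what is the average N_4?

Observing N_3=-2 restricts to units where N_3's equation naturally yields -2: N_1 ∈ {2, 1, 3}. In that subpopulation N_4 = -2, -2, -2, mean -2.

-2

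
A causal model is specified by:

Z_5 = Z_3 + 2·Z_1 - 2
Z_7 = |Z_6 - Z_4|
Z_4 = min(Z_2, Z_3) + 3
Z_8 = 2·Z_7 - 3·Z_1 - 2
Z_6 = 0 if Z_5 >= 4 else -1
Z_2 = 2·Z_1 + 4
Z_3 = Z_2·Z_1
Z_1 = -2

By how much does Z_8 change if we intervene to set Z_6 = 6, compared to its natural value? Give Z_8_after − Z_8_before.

Intervening sets Z_6 = 6 and removes its equation (Z_6 = 0 if Z_5 >= 4 else -1).
Z_2 = 2·Z_1 + 4  [with Z_1=-2]  = 0
Z_3 = Z_2·Z_1  [with Z_2=0, Z_1=-2]  = 0
Z_4 = min(Z_2, Z_3) + 3  [with Z_2=0, Z_3=0]  = 3
Z_7 = |Z_6 - Z_4|  [with Z_6=6, Z_4=3]  = 3
Z_8 = 2·Z_7 - 3·Z_1 - 2  [with Z_7=3, Z_1=-2]  = 10
Without intervention: Z_2 = 2·Z_1 + 4  [with Z_1=-2]  = 0; Z_3 = Z_2·Z_1  [with Z_2=0, Z_1=-2]  = 0; Z_4 = min(Z_2, Z_3) + 3  [with Z_2=0, Z_3=0]  = 3; Z_5 = Z_3 + 2·Z_1 - 2  [with Z_3=0, Z_1=-2]  = -6; Z_6 = 0 if Z_5 >= 4 else -1  [with Z_5=-6]  = -1; Z_7 = |Z_6 - Z_4|  [with Z_6=-1, Z_4=3]  = 4; Z_8 = 2·Z_7 - 3·Z_1 - 2  [with Z_7=4, Z_1=-2]  = 12.
Change = 10 − 12 = -2.

-2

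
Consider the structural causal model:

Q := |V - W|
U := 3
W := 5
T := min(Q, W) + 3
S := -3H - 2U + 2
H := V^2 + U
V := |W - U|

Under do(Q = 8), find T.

8

Under do(Q=8), the mechanism Q := |V - W| is discarded; Q is fixed at 8.
T = min(Q, W) + 3  [with Q=8, W=5]  = 8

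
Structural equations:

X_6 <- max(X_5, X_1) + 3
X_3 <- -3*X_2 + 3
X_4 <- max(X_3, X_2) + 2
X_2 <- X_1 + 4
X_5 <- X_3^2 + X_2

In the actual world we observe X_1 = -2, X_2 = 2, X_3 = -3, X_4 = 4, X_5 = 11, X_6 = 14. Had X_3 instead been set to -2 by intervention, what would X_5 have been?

6

do(X_3=-2) replaces the equation X_3 <- -3*X_2 + 3 with the constant X_3 = -2.
X_2 = X_1 + 4  [with X_1=-2]  = 2
X_5 = X_3^2 + X_2  [with X_3=-2, X_2=2]  = 6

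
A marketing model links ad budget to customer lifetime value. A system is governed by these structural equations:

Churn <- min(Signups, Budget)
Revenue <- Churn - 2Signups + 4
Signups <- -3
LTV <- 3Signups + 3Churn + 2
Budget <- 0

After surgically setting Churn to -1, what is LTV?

-10

do(Churn=-1) replaces the equation Churn <- min(Signups, Budget) with the constant Churn = -1.
LTV = 3Signups + 3Churn + 2  [with Signups=-3, Churn=-1]  = -10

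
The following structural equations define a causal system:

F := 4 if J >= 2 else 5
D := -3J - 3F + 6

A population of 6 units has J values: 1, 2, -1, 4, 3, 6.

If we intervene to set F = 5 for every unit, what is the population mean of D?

Every unit gets F=5 under the intervention. D values become -12, -15, -6, -21, -18, -27; E[D|do(F=5)] = -16.5.

-16.5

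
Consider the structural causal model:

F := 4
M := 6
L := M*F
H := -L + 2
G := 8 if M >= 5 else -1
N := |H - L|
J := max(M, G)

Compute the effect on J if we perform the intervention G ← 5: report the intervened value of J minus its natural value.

Under do(G=5), the mechanism G := 8 if M >= 5 else -1 is discarded; G is fixed at 5.
J = max(M, G)  [with M=6, G=5]  = 6
Without intervention: G = 8 if M >= 5 else -1  [with M=6]  = 8; J = max(M, G)  [with M=6, G=8]  = 8.
Change = 6 − 8 = -2.

-2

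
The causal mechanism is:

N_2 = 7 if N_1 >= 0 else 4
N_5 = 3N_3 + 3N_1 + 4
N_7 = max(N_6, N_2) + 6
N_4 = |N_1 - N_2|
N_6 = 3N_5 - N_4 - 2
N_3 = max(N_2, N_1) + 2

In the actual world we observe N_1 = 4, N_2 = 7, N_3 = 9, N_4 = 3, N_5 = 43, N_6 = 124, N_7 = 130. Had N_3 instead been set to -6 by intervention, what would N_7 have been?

The intervention breaks the incoming arrows to N_3: N_3 = max(N_2, N_1) + 2 no longer applies, and N_3 = -6.
N_2 = 7 if N_1 >= 0 else 4  [with N_1=4]  = 7
N_4 = |N_1 - N_2|  [with N_1=4, N_2=7]  = 3
N_5 = 3N_3 + 3N_1 + 4  [with N_3=-6, N_1=4]  = -2
N_6 = 3N_5 - N_4 - 2  [with N_5=-2, N_4=3]  = -11
N_7 = max(N_6, N_2) + 6  [with N_6=-11, N_2=7]  = 13

13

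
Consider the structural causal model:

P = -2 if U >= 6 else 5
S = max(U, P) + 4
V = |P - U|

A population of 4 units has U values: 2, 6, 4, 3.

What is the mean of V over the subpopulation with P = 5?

2

Conditioning on P=5 selects the 3 unit(s) with U ∈ {2, 4, 3}. Their V values: 3, 1, 2. Mean = 2.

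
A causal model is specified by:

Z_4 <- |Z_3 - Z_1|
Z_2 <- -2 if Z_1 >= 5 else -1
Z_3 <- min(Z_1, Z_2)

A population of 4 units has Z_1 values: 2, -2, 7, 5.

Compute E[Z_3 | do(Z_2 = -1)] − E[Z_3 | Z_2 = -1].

0.25

do(Z_2=-1) breaks Z_2's dependence on Z_1. With Z_2=-1 fixed, Z_3 across the units is -1, -2, -1, -1, mean -1.25.
E[Z_3|Z_2=-1] averages over only the 2 units with Z_2=-1 (Z_1 = 2, -2): Z_3 = -1, -2, mean -1.5.
Difference = -1.25 − (-1.5) = 0.25.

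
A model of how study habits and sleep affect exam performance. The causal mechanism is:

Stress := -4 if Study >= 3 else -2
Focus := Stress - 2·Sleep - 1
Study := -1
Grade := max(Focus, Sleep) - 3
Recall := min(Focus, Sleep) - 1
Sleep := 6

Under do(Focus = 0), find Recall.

Intervening sets Focus = 0 and removes its equation (Focus := Stress - 2·Sleep - 1).
Recall = min(Focus, Sleep) - 1  [with Focus=0, Sleep=6]  = -1

-1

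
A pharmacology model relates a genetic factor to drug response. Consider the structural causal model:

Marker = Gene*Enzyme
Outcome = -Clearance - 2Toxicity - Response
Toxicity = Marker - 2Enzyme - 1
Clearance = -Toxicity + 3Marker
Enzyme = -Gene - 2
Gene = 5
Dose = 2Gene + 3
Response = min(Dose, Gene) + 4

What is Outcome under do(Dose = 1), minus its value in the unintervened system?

do(Dose=1) replaces the equation Dose = 2Gene + 3 with the constant Dose = 1.
Enzyme = -Gene - 2  [with Gene=5]  = -7
Marker = Gene*Enzyme  [with Gene=5, Enzyme=-7]  = -35
Response = min(Dose, Gene) + 4  [with Dose=1, Gene=5]  = 5
Toxicity = Marker - 2Enzyme - 1  [with Marker=-35, Enzyme=-7]  = -22
Clearance = -Toxicity + 3Marker  [with Toxicity=-22, Marker=-35]  = -83
Outcome = -Clearance - 2Toxicity - Response  [with Clearance=-83, Toxicity=-22, Response=5]  = 122
Without intervention: Dose = 2Gene + 3  [with Gene=5]  = 13; Enzyme = -Gene - 2  [with Gene=5]  = -7; Marker = Gene*Enzyme  [with Gene=5, Enzyme=-7]  = -35; Response = min(Dose, Gene) + 4  [with Dose=13, Gene=5]  = 9; Toxicity = Marker - 2Enzyme - 1  [with Marker=-35, Enzyme=-7]  = -22; Clearance = -Toxicity + 3Marker  [with Toxicity=-22, Marker=-35]  = -83; Outcome = -Clearance - 2Toxicity - Response  [with Clearance=-83, Toxicity=-22, Response=9]  = 118.
Change = 122 − 118 = 4.

4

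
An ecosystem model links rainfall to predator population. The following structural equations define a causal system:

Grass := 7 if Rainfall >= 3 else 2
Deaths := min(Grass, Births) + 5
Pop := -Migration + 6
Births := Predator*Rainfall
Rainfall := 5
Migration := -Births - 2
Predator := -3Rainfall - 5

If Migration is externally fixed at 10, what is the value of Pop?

-4

Intervening sets Migration = 10 and removes its equation (Migration := -Births - 2).
Pop = -Migration + 6  [with Migration=10]  = -4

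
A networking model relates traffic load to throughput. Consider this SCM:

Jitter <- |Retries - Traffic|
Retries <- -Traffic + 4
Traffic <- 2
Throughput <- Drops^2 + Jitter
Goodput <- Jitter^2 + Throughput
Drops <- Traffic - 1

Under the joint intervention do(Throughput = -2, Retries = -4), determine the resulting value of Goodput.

The joint intervention fixes Throughput = -2, Retries = -4, removing each variable's own equation.
Jitter = |Retries - Traffic|  [with Retries=-4, Traffic=2]  = 6
Goodput = Jitter^2 + Throughput  [with Jitter=6, Throughput=-2]  = 34

34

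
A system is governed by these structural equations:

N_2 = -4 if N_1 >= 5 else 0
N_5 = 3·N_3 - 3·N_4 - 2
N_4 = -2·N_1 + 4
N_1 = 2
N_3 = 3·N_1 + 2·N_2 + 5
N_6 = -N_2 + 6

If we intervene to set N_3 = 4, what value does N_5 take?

do(N_3=4) replaces the equation N_3 = 3·N_1 + 2·N_2 + 5 with the constant N_3 = 4.
N_4 = -2·N_1 + 4  [with N_1=2]  = 0
N_5 = 3·N_3 - 3·N_4 - 2  [with N_3=4, N_4=0]  = 10

10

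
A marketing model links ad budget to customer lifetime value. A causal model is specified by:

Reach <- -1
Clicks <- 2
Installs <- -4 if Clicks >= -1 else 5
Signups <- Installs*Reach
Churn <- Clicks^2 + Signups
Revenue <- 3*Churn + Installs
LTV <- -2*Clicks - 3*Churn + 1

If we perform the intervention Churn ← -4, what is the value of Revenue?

-16

The intervention breaks the incoming arrows to Churn: Churn <- Clicks^2 + Signups no longer applies, and Churn = -4.
Installs = -4 if Clicks >= -1 else 5  [with Clicks=2]  = -4
Revenue = 3*Churn + Installs  [with Churn=-4, Installs=-4]  = -16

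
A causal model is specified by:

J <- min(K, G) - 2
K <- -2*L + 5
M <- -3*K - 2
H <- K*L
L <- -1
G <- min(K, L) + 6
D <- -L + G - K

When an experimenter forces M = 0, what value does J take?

3

The intervention breaks the incoming arrows to M: M <- -3*K - 2 no longer applies, and M = 0.
J is not downstream of the intervention, so its value is determined by the original equations.
K = -2*L + 5  [with L=-1]  = 7
G = min(K, L) + 6  [with K=7, L=-1]  = 5
J = min(K, G) - 2  [with K=7, G=5]  = 3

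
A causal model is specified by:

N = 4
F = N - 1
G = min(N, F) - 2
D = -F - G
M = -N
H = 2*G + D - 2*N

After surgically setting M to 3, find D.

-4

The intervention breaks the incoming arrows to M: M = -N no longer applies, and M = 3.
Since D is not a descendant of the intervened variable, it is unaffected.
F = N - 1  [with N=4]  = 3
G = min(N, F) - 2  [with N=4, F=3]  = 1
D = -F - G  [with F=3, G=1]  = -4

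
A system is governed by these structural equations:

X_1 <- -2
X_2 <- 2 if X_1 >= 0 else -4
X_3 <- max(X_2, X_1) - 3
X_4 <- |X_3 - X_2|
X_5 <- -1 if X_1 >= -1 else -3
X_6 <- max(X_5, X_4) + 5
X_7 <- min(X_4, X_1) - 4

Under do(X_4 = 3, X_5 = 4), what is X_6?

The joint intervention fixes X_4 = 3, X_5 = 4, removing each variable's own equation.
X_6 = max(X_5, X_4) + 5  [with X_5=4, X_4=3]  = 9

9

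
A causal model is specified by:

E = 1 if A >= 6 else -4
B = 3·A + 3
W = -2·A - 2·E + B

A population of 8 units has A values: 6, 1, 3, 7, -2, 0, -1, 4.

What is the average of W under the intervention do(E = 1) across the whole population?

3.25

do(E=1) breaks E's dependence on A. With E=1 fixed, W across the units is 7, 2, 4, 8, -1, 1, 0, 5, mean 3.25.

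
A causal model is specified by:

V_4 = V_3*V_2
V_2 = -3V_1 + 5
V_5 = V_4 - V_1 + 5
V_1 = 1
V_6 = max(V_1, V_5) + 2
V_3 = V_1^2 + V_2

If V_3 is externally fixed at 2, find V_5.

8

do(V_3=2) replaces the equation V_3 = V_1^2 + V_2 with the constant V_3 = 2.
V_2 = -3V_1 + 5  [with V_1=1]  = 2
V_4 = V_3*V_2  [with V_3=2, V_2=2]  = 4
V_5 = V_4 - V_1 + 5  [with V_4=4, V_1=1]  = 8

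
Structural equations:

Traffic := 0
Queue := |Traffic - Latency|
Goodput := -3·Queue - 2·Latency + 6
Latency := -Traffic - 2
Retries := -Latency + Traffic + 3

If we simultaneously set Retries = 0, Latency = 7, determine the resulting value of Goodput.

-29

The joint intervention fixes Retries = 0, Latency = 7, removing each variable's own equation.
Queue = |Traffic - Latency|  [with Traffic=0, Latency=7]  = 7
Goodput = -3·Queue - 2·Latency + 6  [with Queue=7, Latency=7]  = -29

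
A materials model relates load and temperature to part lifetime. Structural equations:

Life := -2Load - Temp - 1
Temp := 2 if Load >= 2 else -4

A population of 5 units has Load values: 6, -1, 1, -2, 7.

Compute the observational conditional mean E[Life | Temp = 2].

Conditioning on Temp=2 selects the 2 unit(s) with Load ∈ {6, 7}. Their Life values: -15, -17. Mean = -16.

-16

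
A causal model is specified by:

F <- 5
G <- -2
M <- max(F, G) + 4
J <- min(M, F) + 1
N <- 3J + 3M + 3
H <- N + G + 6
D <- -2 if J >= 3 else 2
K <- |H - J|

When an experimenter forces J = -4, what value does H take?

Under do(J=-4), the mechanism J <- min(M, F) + 1 is discarded; J is fixed at -4.
M = max(F, G) + 4  [with F=5, G=-2]  = 9
N = 3J + 3M + 3  [with J=-4, M=9]  = 18
H = N + G + 6  [with N=18, G=-2]  = 22

22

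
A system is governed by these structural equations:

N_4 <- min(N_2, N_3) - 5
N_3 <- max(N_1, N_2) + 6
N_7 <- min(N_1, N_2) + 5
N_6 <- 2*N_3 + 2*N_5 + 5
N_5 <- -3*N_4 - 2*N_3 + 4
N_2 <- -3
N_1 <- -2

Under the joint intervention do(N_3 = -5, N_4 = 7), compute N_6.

Setting N_3 = -5, N_4 = 7 by intervention discards those variables' equations.
N_5 = -3*N_4 - 2*N_3 + 4  [with N_4=7, N_3=-5]  = -7
N_6 = 2*N_3 + 2*N_5 + 5  [with N_3=-5, N_5=-7]  = -19

-19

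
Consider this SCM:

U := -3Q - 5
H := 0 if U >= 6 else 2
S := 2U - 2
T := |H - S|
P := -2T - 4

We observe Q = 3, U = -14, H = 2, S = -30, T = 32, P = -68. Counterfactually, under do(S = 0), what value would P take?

-8

Under do(S=0), the mechanism S := 2U - 2 is discarded; S is fixed at 0.
U = -3Q - 5  [with Q=3]  = -14
H = 0 if U >= 6 else 2  [with U=-14]  = 2
T = |H - S|  [with H=2, S=0]  = 2
P = -2T - 4  [with T=2]  = -8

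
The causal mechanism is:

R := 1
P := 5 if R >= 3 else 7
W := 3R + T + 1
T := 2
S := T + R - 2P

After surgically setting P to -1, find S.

do(P=-1) replaces the equation P := 5 if R >= 3 else 7 with the constant P = -1.
S = T + R - 2P  [with T=2, R=1, P=-1]  = 5

5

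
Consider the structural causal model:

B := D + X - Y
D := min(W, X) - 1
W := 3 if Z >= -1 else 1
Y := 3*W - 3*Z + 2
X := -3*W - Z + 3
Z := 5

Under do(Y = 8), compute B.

-31

The intervention breaks the incoming arrows to Y: Y := 3*W - 3*Z + 2 no longer applies, and Y = 8.
W = 3 if Z >= -1 else 1  [with Z=5]  = 3
X = -3*W - Z + 3  [with W=3, Z=5]  = -11
D = min(W, X) - 1  [with W=3, X=-11]  = -12
B = D + X - Y  [with D=-12, X=-11, Y=8]  = -31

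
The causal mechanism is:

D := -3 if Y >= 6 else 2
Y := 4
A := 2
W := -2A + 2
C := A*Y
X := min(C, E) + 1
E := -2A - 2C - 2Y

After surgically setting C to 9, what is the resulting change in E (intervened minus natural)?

The intervention breaks the incoming arrows to C: C := A*Y no longer applies, and C = 9.
E = -2A - 2C - 2Y  [with A=2, C=9, Y=4]  = -30
Without intervention: C = A*Y  [with A=2, Y=4]  = 8; E = -2A - 2C - 2Y  [with A=2, C=8, Y=4]  = -28.
Change = -30 − (-28) = -2.

-2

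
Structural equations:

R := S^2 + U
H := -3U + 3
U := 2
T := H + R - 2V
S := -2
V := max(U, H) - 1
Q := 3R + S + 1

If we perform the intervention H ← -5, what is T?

-1

The intervention breaks the incoming arrows to H: H := -3U + 3 no longer applies, and H = -5.
R = S^2 + U  [with S=-2, U=2]  = 6
V = max(U, H) - 1  [with U=2, H=-5]  = 1
T = H + R - 2V  [with H=-5, R=6, V=1]  = -1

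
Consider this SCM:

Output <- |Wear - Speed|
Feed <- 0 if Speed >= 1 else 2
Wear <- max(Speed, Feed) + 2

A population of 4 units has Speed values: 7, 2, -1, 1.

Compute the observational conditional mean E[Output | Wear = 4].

Observing Wear=4 restricts to units where Wear's equation naturally yields 4: Speed ∈ {2, -1}. In that subpopulation Output = 2, 5, mean 3.5.

3.5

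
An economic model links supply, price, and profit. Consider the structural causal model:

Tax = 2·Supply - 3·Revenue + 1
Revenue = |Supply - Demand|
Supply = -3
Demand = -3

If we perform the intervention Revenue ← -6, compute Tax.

13

The intervention breaks the incoming arrows to Revenue: Revenue = |Supply - Demand| no longer applies, and Revenue = -6.
Tax = 2·Supply - 3·Revenue + 1  [with Supply=-3, Revenue=-6]  = 13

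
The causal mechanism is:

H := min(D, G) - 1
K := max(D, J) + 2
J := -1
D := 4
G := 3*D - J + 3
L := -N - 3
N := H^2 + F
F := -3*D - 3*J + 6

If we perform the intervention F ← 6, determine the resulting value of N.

The intervention breaks the incoming arrows to F: F := -3*D - 3*J + 6 no longer applies, and F = 6.
G = 3*D - J + 3  [with D=4, J=-1]  = 16
H = min(D, G) - 1  [with D=4, G=16]  = 3
N = H^2 + F  [with H=3, F=6]  = 15

15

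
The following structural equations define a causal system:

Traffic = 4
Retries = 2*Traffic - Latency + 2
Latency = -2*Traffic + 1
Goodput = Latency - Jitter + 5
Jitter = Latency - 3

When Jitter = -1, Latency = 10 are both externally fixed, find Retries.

0

Setting Jitter = -1, Latency = 10 by intervention discards those variables' equations.
Retries = 2*Traffic - Latency + 2  [with Traffic=4, Latency=10]  = 0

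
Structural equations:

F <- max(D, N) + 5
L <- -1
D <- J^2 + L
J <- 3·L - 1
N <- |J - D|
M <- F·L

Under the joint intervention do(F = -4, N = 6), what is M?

Setting F = -4, N = 6 by intervention discards those variables' equations.
M = F·L  [with F=-4, L=-1]  = 4

4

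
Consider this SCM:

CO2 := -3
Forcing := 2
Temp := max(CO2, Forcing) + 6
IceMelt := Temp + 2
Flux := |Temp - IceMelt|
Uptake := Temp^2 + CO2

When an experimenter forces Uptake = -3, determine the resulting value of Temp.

8

do(Uptake=-3) replaces the equation Uptake := Temp^2 + CO2 with the constant Uptake = -3.
Temp is not downstream of the intervention, so its value is determined by the original equations.
Temp = max(CO2, Forcing) + 6  [with CO2=-3, Forcing=2]  = 8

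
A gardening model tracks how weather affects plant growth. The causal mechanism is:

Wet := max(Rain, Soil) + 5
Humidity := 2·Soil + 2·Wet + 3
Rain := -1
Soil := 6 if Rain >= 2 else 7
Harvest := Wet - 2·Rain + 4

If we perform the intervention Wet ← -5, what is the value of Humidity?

7

The intervention breaks the incoming arrows to Wet: Wet := max(Rain, Soil) + 5 no longer applies, and Wet = -5.
Soil = 6 if Rain >= 2 else 7  [with Rain=-1]  = 7
Humidity = 2·Soil + 2·Wet + 3  [with Soil=7, Wet=-5]  = 7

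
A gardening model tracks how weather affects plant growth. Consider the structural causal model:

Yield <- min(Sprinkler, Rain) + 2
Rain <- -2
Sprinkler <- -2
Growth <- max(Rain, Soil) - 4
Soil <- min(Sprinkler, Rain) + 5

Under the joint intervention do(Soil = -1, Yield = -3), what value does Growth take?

The joint intervention fixes Soil = -1, Yield = -3, removing each variable's own equation.
Growth = max(Rain, Soil) - 4  [with Rain=-2, Soil=-1]  = -5

-5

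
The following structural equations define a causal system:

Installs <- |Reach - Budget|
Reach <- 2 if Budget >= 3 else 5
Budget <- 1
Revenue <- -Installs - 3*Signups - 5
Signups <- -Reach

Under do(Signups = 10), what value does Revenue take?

Intervening sets Signups = 10 and removes its equation (Signups <- -Reach).
Reach = 2 if Budget >= 3 else 5  [with Budget=1]  = 5
Installs = |Reach - Budget|  [with Reach=5, Budget=1]  = 4
Revenue = -Installs - 3*Signups - 5  [with Installs=4, Signups=10]  = -39

-39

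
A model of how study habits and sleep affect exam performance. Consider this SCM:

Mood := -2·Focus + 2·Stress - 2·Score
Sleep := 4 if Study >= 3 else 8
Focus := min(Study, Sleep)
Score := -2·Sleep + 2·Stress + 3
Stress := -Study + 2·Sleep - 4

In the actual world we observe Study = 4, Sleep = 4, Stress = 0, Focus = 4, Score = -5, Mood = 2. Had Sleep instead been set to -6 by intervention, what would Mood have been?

22

Under do(Sleep=-6), the mechanism Sleep := 4 if Study >= 3 else 8 is discarded; Sleep is fixed at -6.
Stress = -Study + 2·Sleep - 4  [with Study=4, Sleep=-6]  = -20
Focus = min(Study, Sleep)  [with Study=4, Sleep=-6]  = -6
Score = -2·Sleep + 2·Stress + 3  [with Sleep=-6, Stress=-20]  = -25
Mood = -2·Focus + 2·Stress - 2·Score  [with Focus=-6, Stress=-20, Score=-25]  = 22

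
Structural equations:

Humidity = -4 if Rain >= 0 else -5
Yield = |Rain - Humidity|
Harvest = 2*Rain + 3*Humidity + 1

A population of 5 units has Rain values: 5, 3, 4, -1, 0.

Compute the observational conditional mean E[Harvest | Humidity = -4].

-5

Conditioning on Humidity=-4 selects the 4 unit(s) with Rain ∈ {5, 3, 4, 0}. Their Harvest values: -1, -5, -3, -11. Mean = -5.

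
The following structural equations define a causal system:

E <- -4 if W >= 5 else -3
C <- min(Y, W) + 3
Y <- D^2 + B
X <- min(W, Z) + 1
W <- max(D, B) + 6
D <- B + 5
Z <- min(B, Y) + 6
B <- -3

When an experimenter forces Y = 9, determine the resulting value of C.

11

The intervention breaks the incoming arrows to Y: Y <- D^2 + B no longer applies, and Y = 9.
D = B + 5  [with B=-3]  = 2
W = max(D, B) + 6  [with D=2, B=-3]  = 8
C = min(Y, W) + 3  [with Y=9, W=8]  = 11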